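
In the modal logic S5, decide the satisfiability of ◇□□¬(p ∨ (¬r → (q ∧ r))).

1. ◇□□¬(p ∨ (¬r → (q ∧ r))), 0
2. □□¬(p ∨ (¬r → (q ∧ r))), 1
3. □¬(p ∨ (¬r → (q ∧ r))), 0
4. □¬(p ∨ (¬r → (q ∧ r))), 1
5. ¬(p ∨ (¬r → (q ∧ r))), 0
6. ¬p, 0
7. ¬(¬r → (q ∧ r)), 0
8. ¬r, 0
9. ¬(q ∧ r), 0
10. ¬(p ∨ (¬r → (q ∧ r))), 1
11. ¬p, 1
12. ¬(¬r → (q ∧ r)), 1
13. ¬r, 1
14. ¬(q ∧ r), 1
Accessibility: 0R0, 0R1, 1R0, 1R1

Satisfiable (open branch found)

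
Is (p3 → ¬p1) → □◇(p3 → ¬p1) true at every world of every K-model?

Tableau for the negation ¬((p3 → ¬p1) → □◇(p3 → ¬p1)):
1. ¬((p3 → ¬p1) → □◇(p3 → ¬p1)), 0
2. p3 → ¬p1, 0   [¬→-rule on 1]
3. ¬□◇(p3 → ¬p1), 0   [¬→-rule on 1]
4. ¬p1, 0   [→-rule on 2 (branches; this branch)]
5. ¬◇(p3 → ¬p1), 1   [¬□-rule on 3: fresh world 1, 0R1]
Accessibility: 0R1
The negation has an open branch (countermodel exists).

No, not valid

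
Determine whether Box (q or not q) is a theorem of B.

Valid in B

Tableau for the negation not Box (q or not q):
1. not Box (q or not q), 0
2. not (q or not q), 1   [neg-Box-rule on 1: fresh world 1, 0R1]
3. not q, 1   [neg-or-rule on 2]
4. q, 1   [neg-or-rule on 2]
Accessibility: 0R0, 0R1, 1R0, 1R1
Branch closes: q and not q both at 1.
All branches of the negation close; one closing branch shown above.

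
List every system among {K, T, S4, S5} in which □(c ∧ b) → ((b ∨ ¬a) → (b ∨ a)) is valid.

T-tableau for the negation ¬(□(c ∧ b) → ((b ∨ ¬a) → (b ∨ a))):
1. ¬(□(c ∧ b) → ((b ∨ ¬a) → (b ∨ a))), 0
2. □(c ∧ b), 0
3. ¬((b ∨ ¬a) → (b ∨ a)), 0
4. b ∨ ¬a, 0
5. ¬(b ∨ a), 0
6. ¬b, 0
7. ¬a, 0
8. c ∧ b, 0
9. c, 0
10. b, 0
Accessibility: 0R0
Branch closes: b and ¬b both at 0.
Every branch closes (one shown): valid in T, hence also in S4, S5 (every theorem of T is a theorem of S4 and S5).
K-tableau for the negation ¬(□(c ∧ b) → ((b ∨ ¬a) → (b ∨ a))):
1. ¬(□(c ∧ b) → ((b ∨ ¬a) → (b ∨ a))), 0
2. □(c ∧ b), 0
3. ¬((b ∨ ¬a) → (b ∨ a)), 0
4. b ∨ ¬a, 0
5. ¬(b ∨ a), 0
6. ¬b, 0
7. ¬a, 0
Complete open branch: countermodel on a K-frame, so not valid in K.

T, S4, S5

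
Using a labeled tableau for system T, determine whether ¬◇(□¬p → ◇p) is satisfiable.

Yes, satisfiable

1. ¬◇(□¬p → ◇p), 0
2. ¬(□¬p → ◇p), 0
3. □¬p, 0
4. ¬◇p, 0
5. ¬p, 0
Accessibility: 0R0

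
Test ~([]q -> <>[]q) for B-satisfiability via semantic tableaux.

Unsatisfiable (every branch closes)

1. ~([]q -> <>[]q), u
2. []q, u   [~->-rule on 1]
3. ~<>[]q, u   [~->-rule on 1]
4. q, u   [[]-rule on 2 via uRu]
5. ~[]q, u   [~<>-rule on 3 via uRu]
6. ~q, v   [~[]-rule on 5: fresh world v, uRv]
7. q, v   [[]-rule on 2 via uRv]
Accessibility: uRu, uRv, vRu, vRv
Branch closes: q and ~q both at v.
(One branch shown.) All branches close.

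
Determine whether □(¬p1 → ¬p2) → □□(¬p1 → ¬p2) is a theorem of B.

Tableau for the negation ¬(□(¬p1 → ¬p2) → □□(¬p1 → ¬p2)):
1. ¬(□(¬p1 → ¬p2) → □□(¬p1 → ¬p2)), w0
2. □(¬p1 → ¬p2), w0
3. ¬□□(¬p1 → ¬p2), w0
4. ¬p1 → ¬p2, w0
5. ¬p2, w0
6. ¬□(¬p1 → ¬p2), w1
7. ¬p1 → ¬p2, w1
8. ¬p2, w1
9. ¬(¬p1 → ¬p2), w2
10. ¬p1, w2
11. p2, w2
Accessibility: w0Rw0, w0Rw1, w1Rw0, w1Rw1, w1Rw2, w2Rw1, w2Rw2
The negation has an open branch (countermodel exists).

Invalid (countermodel exists)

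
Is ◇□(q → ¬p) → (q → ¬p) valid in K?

Tableau for the negation ¬(◇□(q → ¬p) → (q → ¬p)):
1. ¬(◇□(q → ¬p) → (q → ¬p)), 0
2. ◇□(q → ¬p), 0   [¬→-rule on 1]
3. ¬(q → ¬p), 0   [¬→-rule on 1]
4. q, 0   [¬→-rule on 3]
5. p, 0   [¬→-rule on 3]
6. □(q → ¬p), 1   [◇-rule on 2: fresh world 1, 0R1]
Accessibility: 0R1
The negation has an open branch (countermodel exists).

Invalid (countermodel exists)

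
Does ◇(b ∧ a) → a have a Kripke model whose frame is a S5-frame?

Satisfiable

1. ◇(b ∧ a) → a, 0
2. a, 0
Accessibility: 0R0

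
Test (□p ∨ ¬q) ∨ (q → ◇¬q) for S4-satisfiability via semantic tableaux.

1. (□p ∨ ¬q) ∨ (q → ◇¬q), 0
2. q → ◇¬q, 0
3. ◇¬q, 0
4. ¬q, 1
Accessibility: 0R0, 0R1, 1R1

Satisfiable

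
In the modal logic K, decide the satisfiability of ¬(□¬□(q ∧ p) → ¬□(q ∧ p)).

Satisfiable

1. ¬(□¬□(q ∧ p) → ¬□(q ∧ p)), 0
2. □¬□(q ∧ p), 0   [¬→-rule on 1]
3. □(q ∧ p), 0   [¬→-rule on 1]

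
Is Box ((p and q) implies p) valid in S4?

Tableau for the negation not Box ((p and q) implies p):
1. not Box ((p and q) implies p), 0
2. not ((p and q) implies p), 1   [neg-Box-rule on 1: fresh world 1, 0R1]
3. p and q, 1   [neg-implies-rule on 2]
4. not p, 1   [neg-implies-rule on 2]
5. p, 1   [and-rule on 3]
6. q, 1   [and-rule on 3]
Accessibility: 0R0, 0R1, 1R1
Branch closes: p and not p both at 1.
All branches of the negation close; one closing branch shown above.

Valid in S4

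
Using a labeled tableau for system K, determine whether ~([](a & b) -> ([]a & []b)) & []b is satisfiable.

1. ~([](a & b) -> ([]a & []b)) & []b, 0
2. ~([](a & b) -> ([]a & []b)), 0
3. []b, 0
4. [](a & b), 0
5. ~([]a & []b), 0
6. ~[]a, 0
7. ~a, 1
8. b, 1
9. a & b, 1
10. a, 1
Accessibility: 0R1
Branch closes: a and ~a both at 1.
All branches of the tableau close; one closing branch shown above.

No, unsatisfiable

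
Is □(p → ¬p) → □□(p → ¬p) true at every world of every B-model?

Tableau for the negation ¬(□(p → ¬p) → □□(p → ¬p)):
1. ¬(□(p → ¬p) → □□(p → ¬p)), 0
2. □(p → ¬p), 0
3. ¬□□(p → ¬p), 0
4. p → ¬p, 0
5. ¬p, 0
6. ¬□(p → ¬p), 1
7. p → ¬p, 1
8. ¬p, 1
9. ¬(p → ¬p), 2
10. p, 2
Accessibility: 0R0, 0R1, 1R0, 1R1, 1R2, 2R1, 2R2
The negation has an open branch (countermodel exists).

Invalid (countermodel exists)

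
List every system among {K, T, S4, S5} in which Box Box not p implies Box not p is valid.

T, S4, S5

T-tableau for the negation not (Box Box not p implies Box not p):
1. not (Box Box not p implies Box not p), 0
2. Box Box not p, 0   [neg-implies-rule on 1]
3. not Box not p, 0   [neg-implies-rule on 1]
4. Box not p, 0   [Box-rule on 2 via 0R0]
5. not p, 0   [Box-rule on 4 via 0R0]
6. p, 1   [neg-Box-rule on 3: fresh world 1, 0R1]
7. Box not p, 1   [Box-rule on 2 via 0R1]
8. not p, 1   [Box-rule on 4 via 0R1]
Accessibility: 0R0, 0R1, 1R1
Branch closes: p and not p both at 1.
Every branch closes (one shown): valid in T, hence also in S4, S5 (every theorem of T is a theorem of S4 and S5).
K-tableau for the negation not (Box Box not p implies Box not p):
1. not (Box Box not p implies Box not p), 0
2. Box Box not p, 0   [neg-implies-rule on 1]
3. not Box not p, 0   [neg-implies-rule on 1]
4. p, 1   [neg-Box-rule on 3: fresh world 1, 0R1]
5. Box not p, 1   [Box-rule on 2 via 0R1]
Accessibility: 0R1
Complete open branch: countermodel on a K-frame, so not valid in K.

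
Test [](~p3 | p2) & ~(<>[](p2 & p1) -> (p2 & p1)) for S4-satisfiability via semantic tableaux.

1. [](~p3 | p2) & ~(<>[](p2 & p1) -> (p2 & p1)), u
2. [](~p3 | p2), u
3. ~(<>[](p2 & p1) -> (p2 & p1)), u
4. <>[](p2 & p1), u
5. ~(p2 & p1), u
6. ~p3 | p2, u
7. ~p1, u
8. p2, u
9. [](p2 & p1), v
10. ~p3 | p2, v
11. p2 & p1, v
12. p2, v
13. p1, v
Accessibility: uRu, uRv, vRv

Satisfiable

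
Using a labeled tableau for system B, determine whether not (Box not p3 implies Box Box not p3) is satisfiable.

1. not (Box not p3 implies Box Box not p3), 0
2. Box not p3, 0
3. not Box Box not p3, 0
4. not p3, 0
5. not Box not p3, 1
6. not p3, 1
7. p3, 2
Accessibility: 0R0, 0R1, 1R0, 1R1, 1R2, 2R1, 2R2

Satisfiable (open branch found)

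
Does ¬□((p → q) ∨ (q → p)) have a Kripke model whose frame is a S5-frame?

1. ¬□((p → q) ∨ (q → p)), w0
2. ¬((p → q) ∨ (q → p)), w1
3. ¬(p → q), w1
4. ¬(q → p), w1
5. p, w1
6. ¬q, w1
7. q, w1
8. ¬p, w1
Accessibility: w0Rw0, w0Rw1, w1Rw0, w1Rw1
Branch closes: q and ¬q both at w1.
(One branch shown.) All branches close.

Unsatisfiable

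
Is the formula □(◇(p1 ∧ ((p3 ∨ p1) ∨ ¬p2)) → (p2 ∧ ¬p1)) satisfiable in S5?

Satisfiable (open branch found)

1. □(◇(p1 ∧ ((p3 ∨ p1) ∨ ¬p2)) → (p2 ∧ ¬p1)), 0
2. ◇(p1 ∧ ((p3 ∨ p1) ∨ ¬p2)) → (p2 ∧ ¬p1), 0
3. p2 ∧ ¬p1, 0
4. p2, 0
5. ¬p1, 0
Accessibility: 0R0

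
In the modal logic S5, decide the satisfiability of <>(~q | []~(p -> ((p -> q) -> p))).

1. <>(~q | []~(p -> ((p -> q) -> p))), w0
2. ~q | []~(p -> ((p -> q) -> p)), w1
3. ~q, w1
Accessibility: w0Rw0, w0Rw1, w1Rw0, w1Rw1

Yes, satisfiable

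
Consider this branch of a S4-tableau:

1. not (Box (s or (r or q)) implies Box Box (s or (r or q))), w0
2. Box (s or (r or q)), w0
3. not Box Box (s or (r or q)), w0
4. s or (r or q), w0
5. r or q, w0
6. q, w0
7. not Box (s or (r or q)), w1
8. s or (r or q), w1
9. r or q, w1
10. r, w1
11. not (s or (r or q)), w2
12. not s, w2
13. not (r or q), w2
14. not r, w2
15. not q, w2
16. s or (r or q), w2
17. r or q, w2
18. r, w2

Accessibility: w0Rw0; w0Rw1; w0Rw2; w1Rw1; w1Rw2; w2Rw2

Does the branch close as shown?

Both r and not r appear at w2.

Yes, closed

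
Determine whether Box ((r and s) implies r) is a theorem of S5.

Valid

Tableau for the negation not Box ((r and s) implies r):
1. not Box ((r and s) implies r), u
2. not ((r and s) implies r), v
3. r and s, v
4. not r, v
5. r, v
6. s, v
Accessibility: uRu, uRv, vRu, vRv
Branch closes: r and not r both at v.
All branches of the negation close; one closing branch shown above.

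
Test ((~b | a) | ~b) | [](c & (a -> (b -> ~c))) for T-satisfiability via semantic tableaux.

Satisfiable (open branch found)

1. ((~b | a) | ~b) | [](c & (a -> (b -> ~c))), u
2. [](c & (a -> (b -> ~c))), u
3. c & (a -> (b -> ~c)), u
4. c, u
5. a -> (b -> ~c), u
6. b -> ~c, u
7. ~b, u
Accessibility: uRu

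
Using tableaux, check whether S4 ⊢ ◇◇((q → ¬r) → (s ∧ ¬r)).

Tableau for the negation ¬◇◇((q → ¬r) → (s ∧ ¬r)):
1. ¬◇◇((q → ¬r) → (s ∧ ¬r)), w0
2. ¬◇((q → ¬r) → (s ∧ ¬r)), w0
3. ¬((q → ¬r) → (s ∧ ¬r)), w0
4. q → ¬r, w0
5. ¬(s ∧ ¬r), w0
6. ¬r, w0
7. ¬s, w0
Accessibility: w0Rw0
The negation has an open branch (countermodel exists).

Not valid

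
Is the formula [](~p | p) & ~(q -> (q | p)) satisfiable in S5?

1. [](~p | p) & ~(q -> (q | p)), 0
2. [](~p | p), 0   [&-rule on 1]
3. ~(q -> (q | p)), 0   [&-rule on 1]
4. q, 0   [~->-rule on 3]
5. ~(q | p), 0   [~->-rule on 3]
6. ~q, 0   [~|-rule on 5]
7. ~p, 0   [~|-rule on 5]
Accessibility: 0R0
Branch closes: q and ~q both at 0.
(One branch shown.) All branches close.

No, unsatisfiable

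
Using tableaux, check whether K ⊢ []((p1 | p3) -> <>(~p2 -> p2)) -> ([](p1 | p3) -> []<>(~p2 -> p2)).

Tableau for the negation ~([]((p1 | p3) -> <>(~p2 -> p2)) -> ([](p1 | p3) -> []<>(~p2 -> p2))):
1. ~([]((p1 | p3) -> <>(~p2 -> p2)) -> ([](p1 | p3) -> []<>(~p2 -> p2))), 0
2. []((p1 | p3) -> <>(~p2 -> p2)), 0
3. ~([](p1 | p3) -> []<>(~p2 -> p2)), 0
4. [](p1 | p3), 0
5. ~[]<>(~p2 -> p2), 0
6. ~<>(~p2 -> p2), 1
7. (p1 | p3) -> <>(~p2 -> p2), 1
8. p1 | p3, 1
9. <>(~p2 -> p2), 1
10. p3, 1
11. ~p2 -> p2, 2
12. ~(~p2 -> p2), 2
13. ~p2, 2
14. p2, 2
Accessibility: 0R1, 1R2
Branch closes: p2 and ~p2 both at 2.
All branches of the negation close; one closing branch shown above.

Yes, valid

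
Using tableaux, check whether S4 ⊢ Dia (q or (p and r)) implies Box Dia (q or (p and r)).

Tableau for the negation not (Dia (q or (p and r)) implies Box Dia (q or (p and r))):
1. not (Dia (q or (p and r)) implies Box Dia (q or (p and r))), w0
2. Dia (q or (p and r)), w0   [neg-implies-rule on 1]
3. not Box Dia (q or (p and r)), w0   [neg-implies-rule on 1]
4. q or (p and r), w1   [Dia-rule on 2: fresh world w1, w0Rw1]
5. p and r, w1   [or-rule on 4 (branches; this branch)]
6. p, w1   [and-rule on 5]
7. r, w1   [and-rule on 5]
8. not Dia (q or (p and r)), w2   [neg-Box-rule on 3: fresh world w2, w0Rw2]
9. not (q or (p and r)), w2   [neg-Dia-rule on 8 via w2Rw2]
10. not q, w2   [neg-or-rule on 9]
11. not (p and r), w2   [neg-or-rule on 9]
12. not r, w2   [neg-and-rule on 11 (branches; this branch)]
Accessibility: w0Rw0, w0Rw1, w0Rw2, w1Rw1, w2Rw2
The negation has an open branch (countermodel exists).

No, not valid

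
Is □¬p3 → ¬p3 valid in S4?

Yes, valid

Tableau for the negation ¬(□¬p3 → ¬p3):
1. ¬(□¬p3 → ¬p3), 0
2. □¬p3, 0   [¬→-rule on 1]
3. p3, 0   [¬→-rule on 1]
4. ¬p3, 0   [□-rule on 2 via 0R0]
Accessibility: 0R0
Branch closes: p3 and ¬p3 both at 0.
Every branch of the negation's tableau closes; the branch above is one of them.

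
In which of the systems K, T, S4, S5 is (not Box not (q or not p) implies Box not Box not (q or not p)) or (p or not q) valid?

S4-tableau for the negation not ((not Box not (q or not p) implies Box not Box not (q or not p)) or (p or not q)):
1. not ((not Box not (q or not p) implies Box not Box not (q or not p)) or (p or not q)), u
2. not (not Box not (q or not p) implies Box not Box not (q or not p)), u
3. not (p or not q), u
4. not Box not (q or not p), u
5. not Box not Box not (q or not p), u
6. not p, u
7. q, u
8. q or not p, v
9. not p, v
10. Box not (q or not p), w
11. not (q or not p), w
12. not q, w
13. p, w
Accessibility: uRu, uRv, uRw, vRv, wRw
Complete open branch: countermodel on an S4-frame, so not valid in S4, nor in K, T (the same frame is also a K-frame and a T-frame).
S5-tableau for the negation not ((not Box not (q or not p) implies Box not Box not (q or not p)) or (p or not q)):
1. not ((not Box not (q or not p) implies Box not Box not (q or not p)) or (p or not q)), u
2. not (not Box not (q or not p) implies Box not Box not (q or not p)), u
3. not (p or not q), u
4. not Box not (q or not p), u
5. not Box not Box not (q or not p), u
6. not p, u
7. q, u
8. q or not p, v
9. not p, v
10. Box not (q or not p), w
11. not (q or not p), u
12. not q, u
13. p, u
Accessibility: uRu, uRv, uRw, vRu, vRv, vRw, wRu, wRv, wRw
Branch closes: q and not q both at u.
Every branch closes (one shown): valid in S5.

S5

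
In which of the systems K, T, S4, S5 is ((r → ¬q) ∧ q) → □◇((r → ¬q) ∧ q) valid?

S4-tableau for the negation ¬(((r → ¬q) ∧ q) → □◇((r → ¬q) ∧ q)):
1. ¬(((r → ¬q) ∧ q) → □◇((r → ¬q) ∧ q)), w0
2. (r → ¬q) ∧ q, w0
3. ¬□◇((r → ¬q) ∧ q), w0
4. r → ¬q, w0
5. q, w0
6. ¬r, w0
7. ¬◇((r → ¬q) ∧ q), w1
8. ¬((r → ¬q) ∧ q), w1
9. ¬q, w1
Accessibility: w0Rw0, w0Rw1, w1Rw1
Complete open branch: countermodel on an S4-frame, so not valid in S4, nor in K, T (the same frame is also a K-frame and a T-frame).
S5-tableau for the negation ¬(((r → ¬q) ∧ q) → □◇((r → ¬q) ∧ q)):
1. ¬(((r → ¬q) ∧ q) → □◇((r → ¬q) ∧ q)), w0
2. (r → ¬q) ∧ q, w0
3. ¬□◇((r → ¬q) ∧ q), w0
4. r → ¬q, w0
5. q, w0
6. ¬r, w0
7. ¬◇((r → ¬q) ∧ q), w1
8. ¬((r → ¬q) ∧ q), w0
9. ¬((r → ¬q) ∧ q), w1
10. ¬(r → ¬q), w0
11. r, w0
Accessibility: w0Rw0, w0Rw1, w1Rw0, w1Rw1
Branch closes: r and ¬r both at w0.
Every branch closes (one shown): valid in S5.

S5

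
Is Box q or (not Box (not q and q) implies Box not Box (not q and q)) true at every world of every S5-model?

Yes, valid

Tableau for the negation not (Box q or (not Box (not q and q) implies Box not Box (not q and q))):
1. not (Box q or (not Box (not q and q) implies Box not Box (not q and q))), 0
2. not Box q, 0
3. not (not Box (not q and q) implies Box not Box (not q and q)), 0
4. not Box (not q and q), 0
5. not Box not Box (not q and q), 0
6. not q, 1
7. not (not q and q), 2
8. not q, 2
9. Box (not q and q), 3
10. not q and q, 0
11. not q, 0
12. q, 0
Accessibility: 0R0, 0R1, 0R2, 0R3, 1R0, 1R1, 1R2, 1R3, 2R0, 2R1, 2R2, 2R3, 3R0, 3R1, 3R2, 3R3
Branch closes: q and not q both at 0.
Every branch of the negation's tableau closes; the branch above is one of them.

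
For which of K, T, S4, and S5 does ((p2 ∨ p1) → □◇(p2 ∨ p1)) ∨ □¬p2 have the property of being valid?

S4-tableau for the negation ¬(((p2 ∨ p1) → □◇(p2 ∨ p1)) ∨ □¬p2):
1. ¬(((p2 ∨ p1) → □◇(p2 ∨ p1)) ∨ □¬p2), u
2. ¬((p2 ∨ p1) → □◇(p2 ∨ p1)), u
3. ¬□¬p2, u
4. p2 ∨ p1, u
5. ¬□◇(p2 ∨ p1), u
6. p1, u
7. p2, v
8. ¬◇(p2 ∨ p1), w
9. ¬(p2 ∨ p1), w
10. ¬p2, w
11. ¬p1, w
Accessibility: uRu, uRv, uRw, vRv, wRw
Complete open branch: countermodel on an S4-frame, so not valid in S4, nor in K, T (the same frame is also a K-frame and a T-frame).
S5-tableau for the negation ¬(((p2 ∨ p1) → □◇(p2 ∨ p1)) ∨ □¬p2):
1. ¬(((p2 ∨ p1) → □◇(p2 ∨ p1)) ∨ □¬p2), u
2. ¬((p2 ∨ p1) → □◇(p2 ∨ p1)), u
3. ¬□¬p2, u
4. p2 ∨ p1, u
5. ¬□◇(p2 ∨ p1), u
6. p1, u
7. p2, v
8. ¬◇(p2 ∨ p1), w
9. ¬(p2 ∨ p1), u
10. ¬p2, u
11. ¬p1, u
Accessibility: uRu, uRv, uRw, vRu, vRv, vRw, wRu, wRv, wRw
Branch closes: p1 and ¬p1 both at u.
Every branch closes (one shown): valid in S5.

S5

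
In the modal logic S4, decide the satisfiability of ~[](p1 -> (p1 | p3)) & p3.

1. ~[](p1 -> (p1 | p3)) & p3, w0
2. ~[](p1 -> (p1 | p3)), w0
3. p3, w0
4. ~(p1 -> (p1 | p3)), w1
5. p1, w1
6. ~(p1 | p3), w1
7. ~p1, w1
8. ~p3, w1
Accessibility: w0Rw0, w0Rw1, w1Rw1
Branch closes: p1 and ~p1 both at w1.
Every branch closes; the branch above is one of them.

No, unsatisfiable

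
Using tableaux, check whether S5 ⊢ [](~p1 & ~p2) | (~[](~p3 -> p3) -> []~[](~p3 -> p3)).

Tableau for the negation ~([](~p1 & ~p2) | (~[](~p3 -> p3) -> []~[](~p3 -> p3))):
1. ~([](~p1 & ~p2) | (~[](~p3 -> p3) -> []~[](~p3 -> p3))), w0
2. ~[](~p1 & ~p2), w0
3. ~(~[](~p3 -> p3) -> []~[](~p3 -> p3)), w0
4. ~[](~p3 -> p3), w0
5. ~[]~[](~p3 -> p3), w0
6. ~(~p1 & ~p2), w1
7. p2, w1
8. ~(~p3 -> p3), w2
9. ~p3, w2
10. [](~p3 -> p3), w3
11. ~p3 -> p3, w0
12. ~p3 -> p3, w1
13. ~p3 -> p3, w2
14. ~p3 -> p3, w3
15. p3, w0
16. p3, w1
17. p3, w2
Accessibility: w0Rw0, w0Rw1, w0Rw2, w0Rw3, w1Rw0, w1Rw1, w1Rw2, w1Rw3, w2Rw0, w2Rw1, w2Rw2, w2Rw3, w3Rw0, w3Rw1, w3Rw2, w3Rw3
Branch closes: p3 and ~p3 both at w2.
All branches of the negation close; one closing branch shown above.

Yes, valid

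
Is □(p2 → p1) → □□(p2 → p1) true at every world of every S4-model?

Valid

Tableau for the negation ¬(□(p2 → p1) → □□(p2 → p1)):
1. ¬(□(p2 → p1) → □□(p2 → p1)), w0
2. □(p2 → p1), w0   [¬→-rule on 1]
3. ¬□□(p2 → p1), w0   [¬→-rule on 1]
4. p2 → p1, w0   [□-rule on 2 via w0Rw0]
5. p1, w0   [→-rule on 4 (branches; this branch)]
6. ¬□(p2 → p1), w1   [¬□-rule on 3: fresh world w1, w0Rw1]
7. p2 → p1, w1   [□-rule on 2 via w0Rw1]
8. p1, w1   [→-rule on 7 (branches; this branch)]
9. ¬(p2 → p1), w2   [¬□-rule on 6: fresh world w2, w1Rw2]
10. p2, w2   [¬→-rule on 9]
11. ¬p1, w2   [¬→-rule on 9]
12. p2 → p1, w2   [□-rule on 2 via w0Rw2]
13. p1, w2   [→-rule on 12 (branches; this branch)]
Accessibility: w0Rw0, w0Rw1, w0Rw2, w1Rw1, w1Rw2, w2Rw2
Branch closes: p1 and ¬p1 both at w2.
Every branch of the negation's tableau closes; the branch above is one of them.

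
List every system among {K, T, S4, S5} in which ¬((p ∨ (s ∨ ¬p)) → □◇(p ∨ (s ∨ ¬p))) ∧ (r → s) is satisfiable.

K

K-tableau for the formula:
1. ¬((p ∨ (s ∨ ¬p)) → □◇(p ∨ (s ∨ ¬p))) ∧ (r → s), 0
2. ¬((p ∨ (s ∨ ¬p)) → □◇(p ∨ (s ∨ ¬p))), 0
3. r → s, 0
4. p ∨ (s ∨ ¬p), 0
5. ¬□◇(p ∨ (s ∨ ¬p)), 0
6. s, 0
7. s ∨ ¬p, 0
8. ¬p, 0
9. ¬◇(p ∨ (s ∨ ¬p)), 1
Accessibility: 0R1
Complete open branch: satisfiable in K.
T-tableau for the formula:
1. ¬((p ∨ (s ∨ ¬p)) → □◇(p ∨ (s ∨ ¬p))) ∧ (r → s), 0
2. ¬((p ∨ (s ∨ ¬p)) → □◇(p ∨ (s ∨ ¬p))), 0
3. r → s, 0
4. p ∨ (s ∨ ¬p), 0
5. ¬□◇(p ∨ (s ∨ ¬p)), 0
6. s, 0
7. s ∨ ¬p, 0
8. ¬p, 0
9. ¬◇(p ∨ (s ∨ ¬p)), 1
10. ¬(p ∨ (s ∨ ¬p)), 1
11. ¬p, 1
12. ¬(s ∨ ¬p), 1
13. ¬s, 1
14. p, 1
Accessibility: 0R0, 0R1, 1R1
Branch closes: p and ¬p both at 1.
Every branch closes (one shown): unsatisfiable in T, hence also in S4, S5 (every S4/S5-frame is a T-frame).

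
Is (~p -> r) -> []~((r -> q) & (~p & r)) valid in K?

No, not valid

Tableau for the negation ~((~p -> r) -> []~((r -> q) & (~p & r))):
1. ~((~p -> r) -> []~((r -> q) & (~p & r))), w0
2. ~p -> r, w0   [~->-rule on 1]
3. ~[]~((r -> q) & (~p & r)), w0   [~->-rule on 1]
4. r, w0   [->-rule on 2 (branches; this branch)]
5. (r -> q) & (~p & r), w1   [~[]-rule on 3: fresh world w1, w0Rw1]
6. r -> q, w1   [&-rule on 5]
7. ~p & r, w1   [&-rule on 5]
8. ~p, w1   [&-rule on 7]
9. r, w1   [&-rule on 7]
10. q, w1   [->-rule on 6 (branches; this branch)]
Accessibility: w0Rw1
The negation has an open branch (countermodel exists).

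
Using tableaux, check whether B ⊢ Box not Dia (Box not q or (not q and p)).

Invalid (countermodel exists)

Tableau for the negation not Box not Dia (Box not q or (not q and p)):
1. not Box not Dia (Box not q or (not q and p)), u
2. Dia (Box not q or (not q and p)), v   [neg-Box-rule on 1: fresh world v, uRv]
3. Box not q or (not q and p), w   [Dia-rule on 2: fresh world w, vRw]
4. not q and p, w   [or-rule on 3 (branches; this branch)]
5. not q, w   [and-rule on 4]
6. p, w   [and-rule on 4]
Accessibility: uRu, uRv, vRu, vRv, vRw, wRv, wRw
The negation has an open branch (countermodel exists).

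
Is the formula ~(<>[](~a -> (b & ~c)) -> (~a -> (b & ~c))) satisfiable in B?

No, unsatisfiable

1. ~(<>[](~a -> (b & ~c)) -> (~a -> (b & ~c))), 0
2. <>[](~a -> (b & ~c)), 0   [~->-rule on 1]
3. ~(~a -> (b & ~c)), 0   [~->-rule on 1]
4. ~a, 0   [~->-rule on 3]
5. ~(b & ~c), 0   [~->-rule on 3]
6. c, 0   [~&-rule on 5 (branches; this branch)]
7. [](~a -> (b & ~c)), 1   [<>-rule on 2: fresh world 1, 0R1]
8. ~a -> (b & ~c), 0   [[]-rule on 7 via 1R0]
9. ~a -> (b & ~c), 1   [[]-rule on 7 via 1R1]
10. b & ~c, 0   [->-rule on 8 (branches; this branch)]
11. b, 0   [&-rule on 10]
12. ~c, 0   [&-rule on 10]
Accessibility: 0R0, 0R1, 1R0, 1R1
Branch closes: c and ~c both at 0.
(One branch shown.) All branches close.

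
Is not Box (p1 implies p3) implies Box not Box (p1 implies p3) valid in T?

Invalid (countermodel exists)

Tableau for the negation not (not Box (p1 implies p3) implies Box not Box (p1 implies p3)):
1. not (not Box (p1 implies p3) implies Box not Box (p1 implies p3)), u
2. not Box (p1 implies p3), u   [neg-implies-rule on 1]
3. not Box not Box (p1 implies p3), u   [neg-implies-rule on 1]
4. not (p1 implies p3), v   [neg-Box-rule on 2: fresh world v, uRv]
5. p1, v   [neg-implies-rule on 4]
6. not p3, v   [neg-implies-rule on 4]
7. Box (p1 implies p3), w   [neg-Box-rule on 3: fresh world w, uRw]
8. p1 implies p3, w   [Box-rule on 7 via wRw]
9. p3, w   [implies-rule on 8 (branches; this branch)]
Accessibility: uRu, uRv, uRw, vRv, wRw
The negation has an open branch (countermodel exists).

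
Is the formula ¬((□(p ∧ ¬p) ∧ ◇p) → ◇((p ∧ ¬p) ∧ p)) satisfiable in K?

Unsatisfiable (every branch closes)

1. ¬((□(p ∧ ¬p) ∧ ◇p) → ◇((p ∧ ¬p) ∧ p)), w0
2. □(p ∧ ¬p) ∧ ◇p, w0
3. ¬◇((p ∧ ¬p) ∧ p), w0
4. □(p ∧ ¬p), w0
5. ◇p, w0
6. p, w1
7. ¬((p ∧ ¬p) ∧ p), w1
8. p ∧ ¬p, w1
9. ¬p, w1
Accessibility: w0Rw1
Branch closes: p and ¬p both at w1.
(One branch shown.) All branches close.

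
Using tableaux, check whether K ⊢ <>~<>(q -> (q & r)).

Tableau for the negation ~<>~<>(q -> (q & r)):
1. ~<>~<>(q -> (q & r)), u
The negation has an open branch (countermodel exists).

Not valid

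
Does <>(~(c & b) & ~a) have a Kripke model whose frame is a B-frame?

Yes, satisfiable

1. <>(~(c & b) & ~a), 0
2. ~(c & b) & ~a, 1
3. ~(c & b), 1
4. ~a, 1
5. ~b, 1
Accessibility: 0R0, 0R1, 1R0, 1R1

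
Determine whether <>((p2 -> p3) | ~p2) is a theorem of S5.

Not valid

Tableau for the negation ~<>((p2 -> p3) | ~p2):
1. ~<>((p2 -> p3) | ~p2), w0
2. ~((p2 -> p3) | ~p2), w0   [~<>-rule on 1 via w0Rw0]
3. ~(p2 -> p3), w0   [~|-rule on 2]
4. p2, w0   [~|-rule on 2]
5. ~p3, w0   [~->-rule on 3]
Accessibility: w0Rw0
The negation has an open branch (countermodel exists).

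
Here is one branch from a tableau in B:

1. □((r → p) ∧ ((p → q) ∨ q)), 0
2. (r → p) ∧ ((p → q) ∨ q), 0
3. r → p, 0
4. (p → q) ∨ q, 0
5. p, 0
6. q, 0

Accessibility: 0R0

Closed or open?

There is no literal clash: for every atom and world, at most one sign appears.

Open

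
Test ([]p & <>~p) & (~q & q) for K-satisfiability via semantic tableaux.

Unsatisfiable (every branch closes)

1. ([]p & <>~p) & (~q & q), w0
2. []p & <>~p, w0
3. ~q & q, w0
4. []p, w0
5. <>~p, w0
6. ~q, w0
7. q, w0
Branch closes: q and ~q both at w0.
Every branch closes; the branch above is one of them.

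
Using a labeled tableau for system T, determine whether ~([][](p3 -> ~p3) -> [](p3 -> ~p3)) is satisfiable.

No, unsatisfiable

1. ~([][](p3 -> ~p3) -> [](p3 -> ~p3)), u
2. [][](p3 -> ~p3), u
3. ~[](p3 -> ~p3), u
4. [](p3 -> ~p3), u
5. p3 -> ~p3, u
6. ~p3, u
7. ~(p3 -> ~p3), v
8. p3, v
9. [](p3 -> ~p3), v
10. p3 -> ~p3, v
11. ~p3, v
Accessibility: uRu, uRv, vRv
Branch closes: p3 and ~p3 both at v.
(One branch shown.) All branches close.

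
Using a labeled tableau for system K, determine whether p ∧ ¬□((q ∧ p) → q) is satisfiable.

1. p ∧ ¬□((q ∧ p) → q), 0
2. p, 0
3. ¬□((q ∧ p) → q), 0
4. ¬((q ∧ p) → q), 1
5. q ∧ p, 1
6. ¬q, 1
7. q, 1
8. p, 1
Accessibility: 0R1
Branch closes: q and ¬q both at 1.
Every branch closes; the branch above is one of them.

Unsatisfiable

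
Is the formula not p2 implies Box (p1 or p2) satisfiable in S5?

1. not p2 implies Box (p1 or p2), u
2. Box (p1 or p2), u
3. p1 or p2, u
4. p2, u
Accessibility: uRu

Satisfiable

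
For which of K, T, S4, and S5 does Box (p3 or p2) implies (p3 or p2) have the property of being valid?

T, S4, S5

K-tableau for the negation not (Box (p3 or p2) implies (p3 or p2)):
1. not (Box (p3 or p2) implies (p3 or p2)), w0
2. Box (p3 or p2), w0
3. not (p3 or p2), w0
4. not p3, w0
5. not p2, w0
Complete open branch: countermodel on a K-frame, so not valid in K.
T-tableau for the negation not (Box (p3 or p2) implies (p3 or p2)):
1. not (Box (p3 or p2) implies (p3 or p2)), w0
2. Box (p3 or p2), w0
3. not (p3 or p2), w0
4. not p3, w0
5. not p2, w0
6. p3 or p2, w0
7. p2, w0
Accessibility: w0Rw0
Branch closes: p2 and not p2 both at w0.
Every branch closes (one shown): valid in T, hence also in S4, S5 (every theorem of T is a theorem of S4 and S5).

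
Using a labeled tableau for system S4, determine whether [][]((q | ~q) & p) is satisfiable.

1. [][]((q | ~q) & p), u
2. []((q | ~q) & p), u
3. (q | ~q) & p, u
4. q | ~q, u
5. p, u
6. ~q, u
Accessibility: uRu

Satisfiable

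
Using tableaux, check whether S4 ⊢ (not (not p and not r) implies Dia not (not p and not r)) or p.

Tableau for the negation not ((not (not p and not r) implies Dia not (not p and not r)) or p):
1. not ((not (not p and not r) implies Dia not (not p and not r)) or p), 0
2. not (not (not p and not r) implies Dia not (not p and not r)), 0
3. not p, 0
4. not (not p and not r), 0
5. not Dia not (not p and not r), 0
6. not p and not r, 0
7. not r, 0
8. r, 0
Accessibility: 0R0
Branch closes: r and not r both at 0.
All branches of the negation close; one closing branch shown above.

Valid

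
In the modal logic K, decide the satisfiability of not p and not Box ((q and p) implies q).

Unsatisfiable (every branch closes)

1. not p and not Box ((q and p) implies q), u
2. not p, u
3. not Box ((q and p) implies q), u
4. not ((q and p) implies q), v
5. q and p, v
6. not q, v
7. q, v
8. p, v
Accessibility: uRv
Branch closes: q and not q both at v.
(One branch shown.) All branches close.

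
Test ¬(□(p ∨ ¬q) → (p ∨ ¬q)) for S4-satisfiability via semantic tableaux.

1. ¬(□(p ∨ ¬q) → (p ∨ ¬q)), 0
2. □(p ∨ ¬q), 0   [¬→-rule on 1]
3. ¬(p ∨ ¬q), 0   [¬→-rule on 1]
4. ¬p, 0   [¬∨-rule on 3]
5. q, 0   [¬∨-rule on 3]
6. p ∨ ¬q, 0   [□-rule on 2 via 0R0]
7. ¬q, 0   [∨-rule on 6 (branches; this branch)]
Accessibility: 0R0
Branch closes: q and ¬q both at 0.
Every branch closes; the branch above is one of them.

Unsatisfiable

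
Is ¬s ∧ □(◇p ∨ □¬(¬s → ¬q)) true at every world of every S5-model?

No, not valid

Tableau for the negation ¬(¬s ∧ □(◇p ∨ □¬(¬s → ¬q))):
1. ¬(¬s ∧ □(◇p ∨ □¬(¬s → ¬q))), 0
2. ¬□(◇p ∨ □¬(¬s → ¬q)), 0
3. ¬(◇p ∨ □¬(¬s → ¬q)), 1
4. ¬◇p, 1
5. ¬□¬(¬s → ¬q), 1
6. ¬p, 0
7. ¬p, 1
8. ¬s → ¬q, 2
9. ¬p, 2
10. ¬q, 2
Accessibility: 0R0, 0R1, 0R2, 1R0, 1R1, 1R2, 2R0, 2R1, 2R2
The negation has an open branch (countermodel exists).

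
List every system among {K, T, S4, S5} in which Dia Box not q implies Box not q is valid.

S5

S5-tableau for the negation not (Dia Box not q implies Box not q):
1. not (Dia Box not q implies Box not q), 0
2. Dia Box not q, 0   [neg-implies-rule on 1]
3. not Box not q, 0   [neg-implies-rule on 1]
4. Box not q, 1   [Dia-rule on 2: fresh world 1, 0R1]
5. not q, 0   [Box-rule on 4 via 1R0]
6. not q, 1   [Box-rule on 4 via 1R1]
7. q, 2   [neg-Box-rule on 3: fresh world 2, 0R2]
8. not q, 2   [Box-rule on 4 via 1R2]
Accessibility: 0R0, 0R1, 0R2, 1R0, 1R1, 1R2, 2R0, 2R1, 2R2
Branch closes: q and not q both at 2.
Every branch closes (one shown): valid in S5.
S4-tableau for the negation not (Dia Box not q implies Box not q):
1. not (Dia Box not q implies Box not q), 0
2. Dia Box not q, 0   [neg-implies-rule on 1]
3. not Box not q, 0   [neg-implies-rule on 1]
4. Box not q, 1   [Dia-rule on 2: fresh world 1, 0R1]
5. not q, 1   [Box-rule on 4 via 1R1]
6. q, 2   [neg-Box-rule on 3: fresh world 2, 0R2]
Accessibility: 0R0, 0R1, 0R2, 1R1, 2R2
Complete open branch: countermodel on an S4-frame, so not valid in S4, nor in K, T (the same frame is also a K-frame and a T-frame).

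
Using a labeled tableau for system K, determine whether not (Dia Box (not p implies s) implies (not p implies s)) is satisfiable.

Satisfiable

1. not (Dia Box (not p implies s) implies (not p implies s)), 0
2. Dia Box (not p implies s), 0
3. not (not p implies s), 0
4. not p, 0
5. not s, 0
6. Box (not p implies s), 1
Accessibility: 0R1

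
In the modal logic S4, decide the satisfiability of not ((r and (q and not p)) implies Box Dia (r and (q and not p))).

1. not ((r and (q and not p)) implies Box Dia (r and (q and not p))), u
2. r and (q and not p), u
3. not Box Dia (r and (q and not p)), u
4. r, u
5. q and not p, u
6. q, u
7. not p, u
8. not Dia (r and (q and not p)), v
9. not (r and (q and not p)), v
10. not (q and not p), v
11. p, v
Accessibility: uRu, uRv, vRv

Yes, satisfiable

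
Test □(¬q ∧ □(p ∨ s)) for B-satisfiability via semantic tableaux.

Satisfiable (open branch found)

1. □(¬q ∧ □(p ∨ s)), u
2. ¬q ∧ □(p ∨ s), u
3. ¬q, u
4. □(p ∨ s), u
5. p ∨ s, u
6. s, u
Accessibility: uRu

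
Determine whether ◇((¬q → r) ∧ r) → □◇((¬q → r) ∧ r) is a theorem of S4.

Not valid

Tableau for the negation ¬(◇((¬q → r) ∧ r) → □◇((¬q → r) ∧ r)):
1. ¬(◇((¬q → r) ∧ r) → □◇((¬q → r) ∧ r)), u
2. ◇((¬q → r) ∧ r), u
3. ¬□◇((¬q → r) ∧ r), u
4. (¬q → r) ∧ r, v
5. ¬q → r, v
6. r, v
7. ¬◇((¬q → r) ∧ r), w
8. ¬((¬q → r) ∧ r), w
9. ¬r, w
Accessibility: uRu, uRv, uRw, vRv, wRw
The negation has an open branch (countermodel exists).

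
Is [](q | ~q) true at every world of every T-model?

Valid

Tableau for the negation ~[](q | ~q):
1. ~[](q | ~q), u
2. ~(q | ~q), v   [~[]-rule on 1: fresh world v, uRv]
3. ~q, v   [~|-rule on 2]
4. q, v   [~|-rule on 2]
Accessibility: uRu, uRv, vRv
Branch closes: q and ~q both at v.
Every branch of the negation's tableau closes; the branch above is one of them.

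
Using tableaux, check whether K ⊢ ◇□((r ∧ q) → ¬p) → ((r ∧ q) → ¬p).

No, not valid

Tableau for the negation ¬(◇□((r ∧ q) → ¬p) → ((r ∧ q) → ¬p)):
1. ¬(◇□((r ∧ q) → ¬p) → ((r ∧ q) → ¬p)), w0
2. ◇□((r ∧ q) → ¬p), w0
3. ¬((r ∧ q) → ¬p), w0
4. r ∧ q, w0
5. p, w0
6. r, w0
7. q, w0
8. □((r ∧ q) → ¬p), w1
Accessibility: w0Rw1
The negation has an open branch (countermodel exists).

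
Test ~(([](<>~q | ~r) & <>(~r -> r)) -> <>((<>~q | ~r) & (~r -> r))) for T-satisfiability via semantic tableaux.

1. ~(([](<>~q | ~r) & <>(~r -> r)) -> <>((<>~q | ~r) & (~r -> r))), w0
2. [](<>~q | ~r) & <>(~r -> r), w0
3. ~<>((<>~q | ~r) & (~r -> r)), w0
4. [](<>~q | ~r), w0
5. <>(~r -> r), w0
6. ~((<>~q | ~r) & (~r -> r)), w0
7. <>~q | ~r, w0
8. ~(~r -> r), w0
9. ~r, w0
10. <>~q, w0
11. ~r -> r, w1
12. ~((<>~q | ~r) & (~r -> r)), w1
13. <>~q | ~r, w1
14. r, w1
15. ~(<>~q | ~r), w1
16. ~<>~q, w1
17. q, w1
18. <>~q, w1
19. ~q, w2
20. ~((<>~q | ~r) & (~r -> r)), w2
21. <>~q | ~r, w2
22. ~(~r -> r), w2
23. ~r, w2
24. ~q, w3
25. q, w3
Accessibility: w0Rw0, w0Rw1, w0Rw2, w1Rw1, w1Rw3, w2Rw2, w3Rw3
Branch closes: q and ~q both at w3.
Every branch closes; the branch above is one of them.

Unsatisfiable (every branch closes)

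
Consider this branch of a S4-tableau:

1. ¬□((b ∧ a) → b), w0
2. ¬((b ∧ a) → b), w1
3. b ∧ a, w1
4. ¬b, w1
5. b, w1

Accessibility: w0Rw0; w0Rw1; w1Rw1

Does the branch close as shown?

Both b and ¬b appear at w1.

Closed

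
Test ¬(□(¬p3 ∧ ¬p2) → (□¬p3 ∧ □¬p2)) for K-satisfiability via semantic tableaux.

1. ¬(□(¬p3 ∧ ¬p2) → (□¬p3 ∧ □¬p2)), u
2. □(¬p3 ∧ ¬p2), u
3. ¬(□¬p3 ∧ □¬p2), u
4. ¬□¬p2, u
5. p2, v
6. ¬p3 ∧ ¬p2, v
7. ¬p3, v
8. ¬p2, v
Accessibility: uRv
Branch closes: p2 and ¬p2 both at v.
Every branch closes; the branch above is one of them.

Unsatisfiable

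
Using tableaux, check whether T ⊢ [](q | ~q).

Valid

Tableau for the negation ~[](q | ~q):
1. ~[](q | ~q), w0
2. ~(q | ~q), w1   [~[]-rule on 1: fresh world w1, w0Rw1]
3. ~q, w1   [~|-rule on 2]
4. q, w1   [~|-rule on 2]
Accessibility: w0Rw0, w0Rw1, w1Rw1
Branch closes: q and ~q both at w1.
Every branch of the negation's tableau closes; the branch above is one of them.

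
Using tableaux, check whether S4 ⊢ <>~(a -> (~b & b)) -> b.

Tableau for the negation ~(<>~(a -> (~b & b)) -> b):
1. ~(<>~(a -> (~b & b)) -> b), 0
2. <>~(a -> (~b & b)), 0
3. ~b, 0
4. ~(a -> (~b & b)), 1
5. a, 1
6. ~(~b & b), 1
7. ~b, 1
Accessibility: 0R0, 0R1, 1R1
The negation has an open branch (countermodel exists).

Invalid (countermodel exists)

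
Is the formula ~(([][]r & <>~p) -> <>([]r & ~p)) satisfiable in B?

1. ~(([][]r & <>~p) -> <>([]r & ~p)), u
2. [][]r & <>~p, u
3. ~<>([]r & ~p), u
4. [][]r, u
5. <>~p, u
6. ~([]r & ~p), u
7. []r, u
8. r, u
9. ~[]r, u
10. ~p, v
11. ~([]r & ~p), v
12. []r, v
13. r, v
14. ~[]r, v
15. ~r, w
16. ~([]r & ~p), w
17. []r, w
18. r, w
Accessibility: uRu, uRv, uRw, vRu, vRv, wRu, wRw
Branch closes: r and ~r both at w.
(One branch shown.) All branches close.

Unsatisfiable (every branch closes)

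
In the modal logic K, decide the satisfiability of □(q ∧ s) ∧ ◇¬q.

1. □(q ∧ s) ∧ ◇¬q, u
2. □(q ∧ s), u
3. ◇¬q, u
4. ¬q, v
5. q ∧ s, v
6. q, v
7. s, v
Accessibility: uRv
Branch closes: q and ¬q both at v.
All branches of the tableau close; one closing branch shown above.

Unsatisfiable (every branch closes)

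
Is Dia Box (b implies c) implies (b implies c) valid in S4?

Tableau for the negation not (Dia Box (b implies c) implies (b implies c)):
1. not (Dia Box (b implies c) implies (b implies c)), w0
2. Dia Box (b implies c), w0
3. not (b implies c), w0
4. b, w0
5. not c, w0
6. Box (b implies c), w1
7. b implies c, w1
8. c, w1
Accessibility: w0Rw0, w0Rw1, w1Rw1
The negation has an open branch (countermodel exists).

Not valid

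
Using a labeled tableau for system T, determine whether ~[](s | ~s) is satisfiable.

1. ~[](s | ~s), u
2. ~(s | ~s), v
3. ~s, v
4. s, v
Accessibility: uRu, uRv, vRv
Branch closes: s and ~s both at v.
Every branch closes; the branch above is one of them.

No, unsatisfiable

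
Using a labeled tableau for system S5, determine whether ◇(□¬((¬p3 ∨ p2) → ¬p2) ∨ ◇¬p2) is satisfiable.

1. ◇(□¬((¬p3 ∨ p2) → ¬p2) ∨ ◇¬p2), w0
2. □¬((¬p3 ∨ p2) → ¬p2) ∨ ◇¬p2, w1
3. ◇¬p2, w1
4. ¬p2, w2
Accessibility: w0Rw0, w0Rw1, w0Rw2, w1Rw0, w1Rw1, w1Rw2, w2Rw0, w2Rw1, w2Rw2

Satisfiable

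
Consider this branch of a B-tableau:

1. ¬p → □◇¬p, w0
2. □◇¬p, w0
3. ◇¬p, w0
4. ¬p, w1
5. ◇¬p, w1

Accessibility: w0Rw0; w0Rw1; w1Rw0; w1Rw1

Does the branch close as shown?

No world carries both an atom and its negation.

Not closed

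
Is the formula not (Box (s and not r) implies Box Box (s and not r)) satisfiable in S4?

Unsatisfiable

1. not (Box (s and not r) implies Box Box (s and not r)), w0
2. Box (s and not r), w0   [neg-implies-rule on 1]
3. not Box Box (s and not r), w0   [neg-implies-rule on 1]
4. s and not r, w0   [Box-rule on 2 via w0Rw0]
5. s, w0   [and-rule on 4]
6. not r, w0   [and-rule on 4]
7. not Box (s and not r), w1   [neg-Box-rule on 3: fresh world w1, w0Rw1]
8. s and not r, w1   [Box-rule on 2 via w0Rw1]
9. s, w1   [and-rule on 8]
10. not r, w1   [and-rule on 8]
11. not (s and not r), w2   [neg-Box-rule on 7: fresh world w2, w1Rw2]
12. s and not r, w2   [Box-rule on 2 via w0Rw2]
13. s, w2   [and-rule on 12]
14. not r, w2   [and-rule on 12]
15. r, w2   [neg-and-rule on 11 (branches; this branch)]
Accessibility: w0Rw0, w0Rw1, w0Rw2, w1Rw1, w1Rw2, w2Rw2
Branch closes: r and not r both at w2.
All branches of the tableau close; one closing branch shown above.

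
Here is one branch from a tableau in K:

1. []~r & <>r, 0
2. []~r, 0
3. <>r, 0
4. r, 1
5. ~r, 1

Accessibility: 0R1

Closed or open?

Yes, closed

Both r and ~r appear at 1.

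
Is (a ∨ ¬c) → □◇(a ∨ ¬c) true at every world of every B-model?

Valid in B

Tableau for the negation ¬((a ∨ ¬c) → □◇(a ∨ ¬c)):
1. ¬((a ∨ ¬c) → □◇(a ∨ ¬c)), 0
2. a ∨ ¬c, 0
3. ¬□◇(a ∨ ¬c), 0
4. ¬c, 0
5. ¬◇(a ∨ ¬c), 1
6. ¬(a ∨ ¬c), 0
7. ¬a, 0
8. c, 0
Accessibility: 0R0, 0R1, 1R0, 1R1
Branch closes: c and ¬c both at 0.
All branches of the negation close; one closing branch shown above.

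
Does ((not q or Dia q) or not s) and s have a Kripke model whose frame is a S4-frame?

Yes, satisfiable

1. ((not q or Dia q) or not s) and s, w0
2. (not q or Dia q) or not s, w0
3. s, w0
4. not q or Dia q, w0
5. Dia q, w0
6. q, w1
Accessibility: w0Rw0, w0Rw1, w1Rw1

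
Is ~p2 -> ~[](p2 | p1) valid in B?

No, not valid

Tableau for the negation ~(~p2 -> ~[](p2 | p1)):
1. ~(~p2 -> ~[](p2 | p1)), w0
2. ~p2, w0   [~->-rule on 1]
3. [](p2 | p1), w0   [~->-rule on 1]
4. p2 | p1, w0   [[]-rule on 3 via w0Rw0]
5. p1, w0   [|-rule on 4 (branches; this branch)]
Accessibility: w0Rw0
The negation has an open branch (countermodel exists).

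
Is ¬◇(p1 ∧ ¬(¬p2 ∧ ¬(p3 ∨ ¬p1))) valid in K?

Not valid

Tableau for the negation ◇(p1 ∧ ¬(¬p2 ∧ ¬(p3 ∨ ¬p1))):
1. ◇(p1 ∧ ¬(¬p2 ∧ ¬(p3 ∨ ¬p1))), u
2. p1 ∧ ¬(¬p2 ∧ ¬(p3 ∨ ¬p1)), v
3. p1, v
4. ¬(¬p2 ∧ ¬(p3 ∨ ¬p1)), v
5. p3 ∨ ¬p1, v
6. p3, v
Accessibility: uRv
The negation has an open branch (countermodel exists).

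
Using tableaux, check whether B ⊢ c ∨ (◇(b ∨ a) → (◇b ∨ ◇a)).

Tableau for the negation ¬(c ∨ (◇(b ∨ a) → (◇b ∨ ◇a))):
1. ¬(c ∨ (◇(b ∨ a) → (◇b ∨ ◇a))), w0
2. ¬c, w0
3. ¬(◇(b ∨ a) → (◇b ∨ ◇a)), w0
4. ◇(b ∨ a), w0
5. ¬(◇b ∨ ◇a), w0
6. ¬◇b, w0
7. ¬◇a, w0
8. ¬b, w0
9. ¬a, w0
10. b ∨ a, w1
11. ¬b, w1
12. ¬a, w1
13. a, w1
Accessibility: w0Rw0, w0Rw1, w1Rw0, w1Rw1
Branch closes: a and ¬a both at w1.
Every branch of the negation's tableau closes; the branch above is one of them.

Yes, valid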